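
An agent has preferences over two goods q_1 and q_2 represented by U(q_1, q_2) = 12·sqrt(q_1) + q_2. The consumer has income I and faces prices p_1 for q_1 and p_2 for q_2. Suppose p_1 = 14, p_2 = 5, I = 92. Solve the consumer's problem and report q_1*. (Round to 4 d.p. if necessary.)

Utility is quasi-linear in q_2; the FOC for q_1 is 6/√q_1 = p_1/p_2.
Thus q_1* = (6·p_2/p_1)² — independent of I — with the rest of income spent on q_2.
Plugging in: q_1* = (6·5/14)² = 4.5918.

q_1* = 4.5918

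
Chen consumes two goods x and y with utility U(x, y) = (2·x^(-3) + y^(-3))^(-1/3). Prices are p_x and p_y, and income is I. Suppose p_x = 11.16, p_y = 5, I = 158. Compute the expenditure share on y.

share on y = 0.3153

From the CES first-order condition, 2·(y/x)^(4) = p_x/p_y.
Solve for the ratio: y/x = [(1/2)·p_x/p_y]^(0.25).
With the ratio pinned down, the budget gives x* = I/(p_x + p_y·(y/x)) and y* = (y/x)·x*.
Numerically y/x = 1.027818, so x* = 158/(11.16 + 5·1.027818) = 9.6938 and y* = 1.027818·9.6938 = 9.9635.
Expenditure on y: 5·9.9635 = 49.8173; share = 0.3153.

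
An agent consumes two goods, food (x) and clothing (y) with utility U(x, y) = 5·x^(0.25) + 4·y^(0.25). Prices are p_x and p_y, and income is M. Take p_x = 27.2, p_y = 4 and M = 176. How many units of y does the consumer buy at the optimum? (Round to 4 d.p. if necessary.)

Substitute y = (y/x)·x into the budget: x* = M/(p_x + p_y·(y/x)).
Numerically y/x = 9.567501, so x* = 176/(27.2 + 4·9.567501) = 2.6883 and y* = 9.567501·2.6883 = 25.7199.

y* = 25.7199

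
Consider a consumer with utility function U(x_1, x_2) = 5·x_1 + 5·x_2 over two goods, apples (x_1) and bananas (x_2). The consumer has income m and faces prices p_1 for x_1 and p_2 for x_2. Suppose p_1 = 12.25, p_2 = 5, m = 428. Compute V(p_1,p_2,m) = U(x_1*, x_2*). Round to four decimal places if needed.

Linear utility — the consumer picks whichever good has higher MU/price: 5/12.25 = 0.4082 vs 5/5 = 1.
x_2 gives more utility per dollar, so spend all income on x_2: x_2* = m/p_2, x_1* = 0.
Numerically: x_1* = 0, x_2* = 85.6.
Utility at the optimum: U(0, 85.6) = 428.

V = 428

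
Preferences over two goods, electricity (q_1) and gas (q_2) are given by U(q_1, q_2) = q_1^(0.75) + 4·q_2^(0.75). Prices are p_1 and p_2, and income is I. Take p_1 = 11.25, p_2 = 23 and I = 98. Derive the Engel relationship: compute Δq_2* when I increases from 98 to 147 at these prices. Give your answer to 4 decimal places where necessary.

Δq_2* = 2.0616

MRS = MU_q_1/MU_q_2 = (1/4)·(q_2/q_1)^(0.25). Set equal to p_1/p_2.
Solve for the ratio: q_2/q_1 = [4·p_1/p_2]^(4).
With the ratio pinned down, the budget gives q_1* = I/(p_1 + p_2·(q_2/q_1)) and q_2* = (q_2/q_1)·q_1*.
Numerically q_2/q_1 = 14.65341, so q_1* = 98/(11.25 + 23·14.65341) = 0.2814 and q_2* = 14.65341·0.2814 = 4.1232.
At I' = 147: q_2* = 6.1849. Change: 6.1849 − 4.1232 = 2.0616.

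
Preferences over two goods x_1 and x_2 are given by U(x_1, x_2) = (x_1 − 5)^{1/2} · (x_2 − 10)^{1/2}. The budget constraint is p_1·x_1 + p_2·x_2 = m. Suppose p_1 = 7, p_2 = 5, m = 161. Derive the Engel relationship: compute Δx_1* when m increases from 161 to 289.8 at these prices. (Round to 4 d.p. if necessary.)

Δx_1* = 9.2

This is Cobb-Douglas in (x_1−5, x_2−10): tangency gives 0.5·p_2·(x_2−10) = 0.5·p_1·(x_1−5).
After buying the subsistence bundle (5, 10), a share 0.5 of the remaining income goes to x_1: x_1* = 5 + 0.5·(m − 5p_1 − 10p_2)/p_1.
Discretionary income = 161 − 5·7 − 10·5 = 76; x_1* = 5 + 0.5·76/7 = 10.4286.
At m' = 289.8: x_1* = 19.6286. Change: 19.6286 − 10.4286 = 9.2.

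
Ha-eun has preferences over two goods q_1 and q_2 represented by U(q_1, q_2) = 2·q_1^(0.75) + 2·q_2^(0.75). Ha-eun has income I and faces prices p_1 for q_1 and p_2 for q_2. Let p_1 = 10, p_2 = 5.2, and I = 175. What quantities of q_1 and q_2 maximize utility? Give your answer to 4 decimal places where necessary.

From the CES first-order condition, (q_2/q_1)^(0.25) = p_1/p_2.
Solve for the ratio: q_2/q_1 = [p_1/p_2]^(4).
Substitute q_2 = (q_2/q_1)·q_1 into the budget: q_1* = I/(p_1 + p_2·(q_2/q_1)).
Numerically q_2/q_1 = 13.676867, so q_1* = 175/(10 + 5.2·13.676867) = 2.1573 and q_2* = 13.676867·2.1573 = 29.5052.

q_1* = 2.1573, q_2* = 29.5052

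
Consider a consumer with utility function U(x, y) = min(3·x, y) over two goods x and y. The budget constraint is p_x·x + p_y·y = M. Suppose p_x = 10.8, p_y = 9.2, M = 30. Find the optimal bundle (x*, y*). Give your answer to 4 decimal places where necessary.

Here 10.8 + 3·9.2 = 38.4, giving x* = 0.7812 and y* = 2.3438.

x* = 0.7812, y* = 2.3438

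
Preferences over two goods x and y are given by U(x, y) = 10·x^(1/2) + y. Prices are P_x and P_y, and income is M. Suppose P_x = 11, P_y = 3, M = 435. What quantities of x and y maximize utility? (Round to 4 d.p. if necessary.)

Utility is quasi-linear in y; the FOC for x is 5/√x = P_x/P_y.
Thus x* = (5·P_y/P_x)² — independent of M — with the rest of income spent on y.
Plugging in: x* = (5·3/11)² = 1.8595, y* = 138.1818.

x* = 1.8595, y* = 138.1818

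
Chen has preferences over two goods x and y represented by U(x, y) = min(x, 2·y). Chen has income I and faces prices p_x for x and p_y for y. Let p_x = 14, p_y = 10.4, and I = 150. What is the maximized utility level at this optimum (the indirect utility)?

Leontief preferences: the optimum is at the kink where x/2 = y/1, i.e. y = (1/2)·x.
Budget: p_x·x + p_y·(1/2)·x = I, so (2·p_x + p_y)·x = 2·I.
Demand: x*(p_x,p_y,I) = 2·I/(2·p_x + p_y), y* = I/(2·p_x + p_y).
Here 2·14 + 10.4 = 38.4, giving x* = 7.8125 and y* = 3.9062.
Utility at the optimum: U(7.8125, 3.9062) = 7.8125.

V = 7.8125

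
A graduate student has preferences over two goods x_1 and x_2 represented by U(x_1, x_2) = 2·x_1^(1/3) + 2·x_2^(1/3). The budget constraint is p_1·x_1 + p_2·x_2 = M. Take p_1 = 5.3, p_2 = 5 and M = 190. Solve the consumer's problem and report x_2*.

x_2* = 19.2768

With the ratio pinned down, the budget gives x_1* = M/(p_1 + p_2·(x_2/x_1)) and x_2* = (x_2/x_1)·x_1*.
Numerically x_2/x_1 = 1.091337, so x_1* = 190/(5.3 + 5·1.091337) = 17.6634 and x_2* = 1.091337·17.6634 = 19.2768.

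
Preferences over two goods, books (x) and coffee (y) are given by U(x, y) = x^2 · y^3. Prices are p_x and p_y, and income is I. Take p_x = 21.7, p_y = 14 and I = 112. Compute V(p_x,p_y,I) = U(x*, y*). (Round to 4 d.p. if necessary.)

The MRS is (2/3)·y/x. Set MRS = p_x/p_y.
Rearranging, p_y·y = (3/2)·p_x·x. Substituting into the budget gives p_x·x·(1 + (3/2)) = I.
Demand: x*(p_x,p_y,I) = 0.4·I/p_x and y* = 0.6·I/p_y.
At p_x=21.7, p_y=14, I=112: x* = 0.4·112/21.7 = 2.0645, y* = 4.8.
Utility at the optimum: U(2.0645, 4.8) = 471.3682.

V = 471.3682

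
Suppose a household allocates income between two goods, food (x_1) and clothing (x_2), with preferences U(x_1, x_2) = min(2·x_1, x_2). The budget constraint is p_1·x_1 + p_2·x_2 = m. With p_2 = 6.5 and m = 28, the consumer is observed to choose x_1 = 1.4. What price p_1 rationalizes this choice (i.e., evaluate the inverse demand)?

p_1 = 7

Leontief preferences: the optimum is at the kink where x_1/1 = x_2/2, i.e. x_2 = 2·x_1.
Budget: p_1·x_1 + p_2·2·x_1 = m, so (p_1 + 2·p_2)·x_1 = m.
Demand: x_1*(p_1,p_2,m) = m/(p_1 + 2·p_2), x_2* = 2·m/(p_1 + 2·p_2).
Set x_1* = 1.4 in the demand function and solve for p_1: p_1 = 7.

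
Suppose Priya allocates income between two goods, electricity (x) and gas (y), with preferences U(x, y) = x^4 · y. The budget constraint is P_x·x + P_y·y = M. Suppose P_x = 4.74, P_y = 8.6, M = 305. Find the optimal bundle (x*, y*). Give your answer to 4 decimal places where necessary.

x* = 51.4768, y* = 7.093

Tangency: MRS = 4·y/x = P_x/P_y.
Rearranging, P_y·y = (1/4)·P_x·x. Substituting into the budget gives P_x·x·(1 + (1/4)) = M.
Demand: x*(P_x,P_y,M) = 0.8·M/P_x and y* = 0.2·M/P_y.
At P_x=4.74, P_y=8.6, M=305: x* = 0.8·305/4.74 = 51.4768, y* = 7.093.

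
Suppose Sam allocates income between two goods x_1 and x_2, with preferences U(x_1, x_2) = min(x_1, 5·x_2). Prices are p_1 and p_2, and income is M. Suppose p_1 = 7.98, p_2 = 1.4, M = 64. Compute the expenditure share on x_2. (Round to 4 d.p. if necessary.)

share on x_2 = 0.0339

With perfect complements, no substitution: consume in ratio x_1:x_2 = 5:1.
Budget: p_1·x_1 + p_2·(1/5)·x_1 = M, so (5·p_1 + p_2)·x_1 = 5·M.
Demand: x_1*(p_1,p_2,M) = 5·M/(5·p_1 + p_2), x_2* = M/(5·p_1 + p_2).
Here 5·7.98 + 1.4 = 41.3, giving x_1* = 7.7482 and x_2* = 1.5496.
Expenditure on x_2: 1.4·1.5496 = 2.1695; share = 0.0339.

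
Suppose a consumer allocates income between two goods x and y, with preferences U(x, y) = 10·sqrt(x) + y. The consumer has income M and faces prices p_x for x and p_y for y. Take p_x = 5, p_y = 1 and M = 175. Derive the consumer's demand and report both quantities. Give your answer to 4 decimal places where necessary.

MU_x = 5/√x, MU_y = 1. Tangency: 5/√x = p_x/p_y.
Thus x* = (5·p_y/p_x)² — independent of M — with the rest of income spent on y.
Plugging in: x* = (5·1/5)² = 1, y* = 170.

x* = 1, y* = 170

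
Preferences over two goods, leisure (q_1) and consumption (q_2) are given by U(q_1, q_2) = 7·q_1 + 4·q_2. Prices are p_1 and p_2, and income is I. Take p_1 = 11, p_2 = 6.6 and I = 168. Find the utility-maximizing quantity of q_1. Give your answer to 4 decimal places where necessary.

q_1* = 15.2727

Perfect substitutes: compare marginal utility per dollar. 7/p_1 vs 4/p_2 → 0.6364 vs 0.6061.
q_1 gives more utility per dollar, so spend all income on q_1: q_1* = I/p_1, q_2* = 0.
Numerically: q_1* = 15.2727, q_2* = 0.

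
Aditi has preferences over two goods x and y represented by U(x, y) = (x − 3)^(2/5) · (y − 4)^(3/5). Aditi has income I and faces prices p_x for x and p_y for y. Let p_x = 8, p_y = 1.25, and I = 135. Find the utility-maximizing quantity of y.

This is Cobb-Douglas in (x−3, y−4): tangency gives 0.4·p_y·(y−4) = 0.6·p_x·(x−3).
Substituting into the budget: x* = 3 + 0.4·(I − 3·p_x − 4·p_y)/p_x, and y* = 4 + 0.6·(…)/p_y.
Discretionary income = 135 − 3·8 − 4·1.25 = 106; y* = 4 + 0.6·106/1.25 = 54.88.

y* = 54.88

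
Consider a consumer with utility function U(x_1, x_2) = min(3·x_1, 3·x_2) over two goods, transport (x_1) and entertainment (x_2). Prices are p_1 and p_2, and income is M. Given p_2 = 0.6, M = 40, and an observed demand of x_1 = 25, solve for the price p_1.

Leontief preferences: the optimum is at the kink where x_1/3 = x_2/3, i.e. x_2 = x_1.
Budget: p_1·x_1 + p_2·x_1 = M, so (3·p_1 + 3·p_2)·x_1 = 3·M.
Demand: x_1*(p_1,p_2,M) = 3·M/(3·p_1 + 3·p_2), x_2* = 3·M/(3·p_1 + 3·p_2).
Set x_1* = 25 in the demand function and solve for p_1: p_1 = 1.

p_1 = 1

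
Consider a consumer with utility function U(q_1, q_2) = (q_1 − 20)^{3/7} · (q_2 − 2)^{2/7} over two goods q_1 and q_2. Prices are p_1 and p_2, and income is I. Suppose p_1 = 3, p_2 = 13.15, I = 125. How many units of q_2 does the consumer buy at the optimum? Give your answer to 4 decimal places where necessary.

This is Cobb-Douglas in (q_1−20, q_2−2): tangency gives 3/7·p_2·(q_2−2) = 2/7·p_1·(q_1−20).
After buying the subsistence bundle (20, 2), a share 0.6 of the remaining income goes to q_1: q_1* = 20 + 0.6·(I − 20p_1 − 2p_2)/p_1.
Discretionary income = 125 − 20·3 − 2·13.15 = 38.7; q_2* = 2 + 0.4·38.7/13.15 = 3.1772.

q_2* = 3.1772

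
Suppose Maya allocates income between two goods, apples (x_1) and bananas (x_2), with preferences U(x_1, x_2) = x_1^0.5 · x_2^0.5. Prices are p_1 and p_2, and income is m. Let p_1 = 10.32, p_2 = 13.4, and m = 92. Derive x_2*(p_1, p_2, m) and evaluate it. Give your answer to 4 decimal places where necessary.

x_2* = 3.4328

At p_1=10.32, p_2=13.4, m=92: x_2* = 0.5·92/13.4 = 3.4328.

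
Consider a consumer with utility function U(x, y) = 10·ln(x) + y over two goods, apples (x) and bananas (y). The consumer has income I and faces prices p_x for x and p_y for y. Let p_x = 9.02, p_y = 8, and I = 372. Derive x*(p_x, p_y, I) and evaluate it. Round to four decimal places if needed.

x* = 8.8692

Set MRS = p_x/p_y: (10/x)/1 = p_x/p_y.
So x*(p_x,p_y) = 10·p_y/p_x, independent of income; and y* = (I − 10·p_y)/p_y.
At the given prices: x* = 10·8/9.02 = 8.8692.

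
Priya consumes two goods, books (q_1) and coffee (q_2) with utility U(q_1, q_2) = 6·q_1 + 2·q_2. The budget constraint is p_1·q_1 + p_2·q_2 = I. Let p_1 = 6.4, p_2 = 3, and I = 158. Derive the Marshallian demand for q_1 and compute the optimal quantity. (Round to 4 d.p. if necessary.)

Perfect substitutes: compare marginal utility per dollar. 6/p_1 vs 2/p_2 → 0.9375 vs 0.6667.
q_1 gives more utility per dollar, so spend all income on q_1: q_1* = I/p_1, q_2* = 0.
Numerically: q_1* = 24.6875, q_2* = 0.

q_1* = 24.6875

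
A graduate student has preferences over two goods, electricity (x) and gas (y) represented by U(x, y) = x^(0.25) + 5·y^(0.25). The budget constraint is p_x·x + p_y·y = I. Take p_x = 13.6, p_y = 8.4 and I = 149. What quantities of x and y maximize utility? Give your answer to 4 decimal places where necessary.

MU_x ∝ x^(-0.75), MU_y ∝ 5·y^(-0.75), so MRS = (1/5)·(y/x)^(0.75) = p_x/p_y.
Solve for the ratio: y/x = [5·p_x/p_y]^(4/3).
Substitute y = (y/x)·x into the budget: x* = I/(p_x + p_y·(y/x)).
Numerically y/x = 16.254471, so x* = 149/(13.6 + 8.4·16.254471) = 0.9924 and y* = 16.254471·0.9924 = 16.1313.

x* = 0.9924, y* = 16.1313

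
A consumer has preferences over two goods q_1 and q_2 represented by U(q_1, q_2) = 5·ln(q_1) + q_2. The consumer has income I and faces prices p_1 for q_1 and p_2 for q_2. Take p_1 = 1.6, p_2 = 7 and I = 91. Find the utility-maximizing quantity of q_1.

Set MRS = p_1/p_2: (5/q_1)/1 = p_1/p_2.
So q_1*(p_1,p_2) = 5·p_2/p_1, independent of income; and q_2* = (I − 5·p_2)/p_2.
At the given prices: q_1* = 5·7/1.6 = 21.875.

q_1* = 21.875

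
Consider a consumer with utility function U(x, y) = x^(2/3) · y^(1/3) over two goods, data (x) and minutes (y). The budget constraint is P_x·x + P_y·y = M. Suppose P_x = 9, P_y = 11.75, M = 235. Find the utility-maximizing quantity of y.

y* = 6.6667

MU_x/MU_y = (2/3·y)/(1/3·x); tangency sets this equal to P_x/P_y.
Rearranging, P_y·y = (1/2)·P_x·x. Substituting into the budget gives P_x·x·(1 + (1/2)) = M.
Demand: x*(P_x,P_y,M) = 2/3·M/P_x and y* = 1/3·M/P_y.
At P_x=9, P_y=11.75, M=235: y* = 1/3·235/11.75 = 6.6667.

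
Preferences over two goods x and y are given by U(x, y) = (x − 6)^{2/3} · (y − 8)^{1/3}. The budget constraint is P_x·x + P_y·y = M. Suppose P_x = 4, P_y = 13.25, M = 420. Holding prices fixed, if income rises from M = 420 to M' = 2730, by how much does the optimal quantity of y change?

Δy* = 58.1132

Substituting into the budget: x* = 6 + 2/3·(M − 6·P_x − 8·P_y)/P_x, and y* = 8 + 1/3·(…)/P_y.
Discretionary income = 420 − 6·4 − 8·13.25 = 290; y* = 8 + 1/3·290/13.25 = 15.2956.
At M' = 2730: y* = 73.4088. Change: 73.4088 − 15.2956 = 58.1132.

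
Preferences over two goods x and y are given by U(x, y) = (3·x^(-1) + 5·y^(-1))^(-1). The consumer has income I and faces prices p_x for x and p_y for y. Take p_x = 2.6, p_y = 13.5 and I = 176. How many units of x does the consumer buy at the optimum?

From the CES first-order condition, (3/5)·(y/x)^(2) = p_x/p_y.
Hence y/x = ((5/3)·p_x/p_y)^(1/(2)), i.e. raised to the 0.5 power.
Substitute y = (y/x)·x into the budget: x* = I/(p_x + p_y·(y/x)).
Numerically y/x = 0.566558, so x* = 176/(2.6 + 13.5·0.566558) = 17.1732.

x* = 17.1732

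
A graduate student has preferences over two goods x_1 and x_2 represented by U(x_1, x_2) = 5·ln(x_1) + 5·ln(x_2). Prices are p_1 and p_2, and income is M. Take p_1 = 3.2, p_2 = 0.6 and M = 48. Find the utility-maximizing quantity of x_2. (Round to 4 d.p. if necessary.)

x_2* = 40

MU_x_1/MU_x_2 = (5·x_2)/(5·x_1); tangency sets this equal to p_1/p_2.
So 5·p_2·x_2 = 5·p_1·x_1; combined with the budget, a share 0.5 of income goes to x_1.
Demand: x_1*(p_1,p_2,M) = 0.5·M/p_1 and x_2* = 0.5·M/p_2.
At p_1=3.2, p_2=0.6, M=48: x_2* = 0.5·48/0.6 = 40.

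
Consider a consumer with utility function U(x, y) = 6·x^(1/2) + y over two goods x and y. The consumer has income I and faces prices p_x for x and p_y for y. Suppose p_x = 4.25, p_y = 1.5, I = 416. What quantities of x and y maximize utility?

x* = 1.1211, y* = 274.1569

MU_x = 3/√x, MU_y = 1. Tangency: 3/√x = p_x/p_y.
Thus x* = (3·p_y/p_x)² — independent of I — with the rest of income spent on y.
Plugging in: x* = (3·1.5/4.25)² = 1.1211, y* = 274.1569.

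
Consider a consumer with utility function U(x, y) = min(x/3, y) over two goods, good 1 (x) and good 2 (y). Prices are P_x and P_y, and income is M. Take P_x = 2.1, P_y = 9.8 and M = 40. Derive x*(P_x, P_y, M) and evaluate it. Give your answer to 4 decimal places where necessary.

x* = 7.4534

Leontief preferences: the optimum is at the kink where x/3 = y/1, i.e. y = (1/3)·x.
Budget: P_x·x + P_y·(1/3)·x = M, so (3·P_x + P_y)·x = 3·M.
Demand: x*(P_x,P_y,M) = 3·M/(3·P_x + P_y), y* = M/(3·P_x + P_y).
Here 3·2.1 + 9.8 = 16.1, giving x* = 7.4534.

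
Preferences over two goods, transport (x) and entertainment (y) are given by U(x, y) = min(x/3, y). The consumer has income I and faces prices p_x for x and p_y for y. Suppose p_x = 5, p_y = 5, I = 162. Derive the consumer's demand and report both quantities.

x* = 24.3, y* = 8.1

With perfect complements, no substitution: consume in ratio x:y = 3:1.
Budget: p_x·x + p_y·(1/3)·x = I, so (3·p_x + p_y)·x = 3·I.
Demand: x*(p_x,p_y,I) = 3·I/(3·p_x + p_y), y* = I/(3·p_x + p_y).
Here 3·5 + 5 = 20, giving x* = 24.3 and y* = 8.1.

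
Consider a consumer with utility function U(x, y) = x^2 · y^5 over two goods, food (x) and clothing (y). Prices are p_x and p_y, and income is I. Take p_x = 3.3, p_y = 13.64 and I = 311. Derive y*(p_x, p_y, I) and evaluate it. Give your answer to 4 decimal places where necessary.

y* = 16.2861

Demand: x*(p_x,p_y,I) = 2/7·I/p_x and y* = 5/7·I/p_y.
At p_x=3.3, p_y=13.64, I=311: y* = 5/7·311/13.64 = 16.2861.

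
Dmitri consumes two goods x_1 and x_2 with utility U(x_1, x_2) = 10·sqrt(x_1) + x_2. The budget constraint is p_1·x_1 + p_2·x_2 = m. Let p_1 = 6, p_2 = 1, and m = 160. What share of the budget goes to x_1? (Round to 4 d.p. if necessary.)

share on x_1 = 0.026

Set MRS = p_1/p_2: 5·x_1^(−1/2) = p_1/p_2.
Thus x_1* = (5·p_2/p_1)² — independent of m — with the rest of income spent on x_2.
Plugging in: x_1* = (5·1/6)² = 0.6944, x_2* = 155.8333.
Expenditure on x_1: 6·0.6944 = 4.1667; share = 0.026.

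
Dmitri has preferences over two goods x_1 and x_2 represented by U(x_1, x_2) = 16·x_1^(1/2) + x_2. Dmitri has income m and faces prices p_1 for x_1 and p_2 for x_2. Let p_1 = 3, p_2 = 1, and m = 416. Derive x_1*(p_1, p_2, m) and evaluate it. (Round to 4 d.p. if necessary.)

MU_x_1 = 8/√x_1, MU_x_2 = 1. Tangency: 8/√x_1 = p_1/p_2.
Solve: √x_1 = 8·p_2/p_1, so x_1*(p_1,p_2) = (8·p_2/p_1)², and x_2* = (m − p_1·x_1*)/p_2.
Plugging in: x_1* = (8·1/3)² = 7.1111.

x_1* = 7.1111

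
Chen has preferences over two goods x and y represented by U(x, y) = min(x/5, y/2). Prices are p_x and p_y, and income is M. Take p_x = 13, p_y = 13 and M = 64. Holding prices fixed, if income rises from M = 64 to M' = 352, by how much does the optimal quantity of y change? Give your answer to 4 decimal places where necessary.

With perfect complements, no substitution: consume in ratio x:y = 5:2.
Budget: p_x·x + p_y·(2/5)·x = M, so (5·p_x + 2·p_y)·x = 5·M.
Demand: x*(p_x,p_y,M) = 5·M/(5·p_x + 2·p_y), y* = 2·M/(5·p_x + 2·p_y).
Here 5·13 + 2·13 = 91, giving y* = 1.4066.
At M' = 352: y* = 7.7363. Change: 7.7363 − 1.4066 = 6.3297.

Δy* = 6.3297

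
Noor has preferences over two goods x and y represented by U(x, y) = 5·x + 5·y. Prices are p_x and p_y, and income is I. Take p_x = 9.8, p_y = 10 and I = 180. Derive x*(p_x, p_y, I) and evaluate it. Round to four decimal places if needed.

x gives more utility per dollar, so spend all income on x: x* = I/p_x, y* = 0.
Numerically: x* = 18.3673, y* = 0.

x* = 18.3673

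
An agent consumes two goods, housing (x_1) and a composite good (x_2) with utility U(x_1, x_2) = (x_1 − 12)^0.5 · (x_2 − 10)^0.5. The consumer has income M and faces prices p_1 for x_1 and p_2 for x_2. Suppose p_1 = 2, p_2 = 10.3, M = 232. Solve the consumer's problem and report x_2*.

x_2* = 15.0971

This is Cobb-Douglas in (x_1−12, x_2−10): tangency gives 0.5·p_2·(x_2−10) = 0.5·p_1·(x_1−12).
Substituting into the budget: x_1* = 12 + 0.5·(M − 12·p_1 − 10·p_2)/p_1, and x_2* = 10 + 0.5·(…)/p_2.
Discretionary income = 232 − 12·2 − 10·10.3 = 105; x_2* = 10 + 0.5·105/10.3 = 15.0971.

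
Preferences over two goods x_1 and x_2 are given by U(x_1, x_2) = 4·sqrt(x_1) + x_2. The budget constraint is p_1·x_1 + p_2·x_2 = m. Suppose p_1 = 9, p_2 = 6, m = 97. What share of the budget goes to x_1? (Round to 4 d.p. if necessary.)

share on x_1 = 0.1649

MU_x_1 = 2/√x_1, MU_x_2 = 1. Tangency: 2/√x_1 = p_1/p_2.
Solve: √x_1 = 2·p_2/p_1, so x_1*(p_1,p_2) = (2·p_2/p_1)², and x_2* = (m − p_1·x_1*)/p_2.
Plugging in: x_1* = (2·6/9)² = 1.7778, x_2* = 13.5.
Expenditure on x_1: 9·1.7778 = 16; share = 0.1649.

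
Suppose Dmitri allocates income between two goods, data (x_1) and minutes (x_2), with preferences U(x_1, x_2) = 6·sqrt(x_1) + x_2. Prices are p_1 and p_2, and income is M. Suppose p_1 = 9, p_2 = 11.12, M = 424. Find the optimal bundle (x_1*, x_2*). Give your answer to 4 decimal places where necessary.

x_1* = 13.7394, x_2* = 27.0095

Utility is quasi-linear in x_2; the FOC for x_1 is 3/√x_1 = p_1/p_2.
Solve: √x_1 = 3·p_2/p_1, so x_1*(p_1,p_2) = (3·p_2/p_1)², and x_2* = (M − p_1·x_1*)/p_2.
Plugging in: x_1* = (3·11.12/9)² = 13.7394, x_2* = 27.0095.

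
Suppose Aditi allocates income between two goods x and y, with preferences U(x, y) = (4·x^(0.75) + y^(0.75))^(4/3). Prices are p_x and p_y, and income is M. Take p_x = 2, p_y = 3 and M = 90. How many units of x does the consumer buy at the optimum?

x* = 44.948

From the CES first-order condition, 4·(y/x)^(0.25) = p_x/p_y.
Hence y/x = ((1/4)·p_x/p_y)^(1/(0.25)), i.e. raised to the 4 power.
Substitute y = (y/x)·x into the budget: x* = M/(p_x + p_y·(y/x)).
Numerically y/x = 0.000772, so x* = 90/(2 + 3·0.000772) = 44.948.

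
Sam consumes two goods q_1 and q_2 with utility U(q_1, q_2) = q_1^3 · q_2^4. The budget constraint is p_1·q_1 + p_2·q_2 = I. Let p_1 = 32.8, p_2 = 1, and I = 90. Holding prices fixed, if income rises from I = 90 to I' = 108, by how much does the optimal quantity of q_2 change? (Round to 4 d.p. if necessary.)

Δq_2* = 10.2857

MU_q_1/MU_q_2 = (3·q_2)/(4·q_1); tangency sets this equal to p_1/p_2.
So 3·p_2·q_2 = 4·p_1·q_1; combined with the budget, a share 3/7 of income goes to q_1.
Demand: q_1*(p_1,p_2,I) = 3/7·I/p_1 and q_2* = 4/7·I/p_2.
At p_1=32.8, p_2=1, I=90: q_2* = 4/7·90/1 = 51.4286.
At I' = 108: q_2* = 61.7143. Change: 61.7143 − 51.4286 = 10.2857.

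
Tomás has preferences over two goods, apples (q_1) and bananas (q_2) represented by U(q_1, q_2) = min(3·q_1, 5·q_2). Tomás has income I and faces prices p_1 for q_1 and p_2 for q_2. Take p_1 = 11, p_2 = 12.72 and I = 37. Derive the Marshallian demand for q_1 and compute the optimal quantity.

Leontief preferences: the optimum is at the kink where q_1/5 = q_2/3, i.e. q_2 = (3/5)·q_1.
Budget: p_1·q_1 + p_2·(3/5)·q_1 = I, so (5·p_1 + 3·p_2)·q_1 = 5·I.
Demand: q_1*(p_1,p_2,I) = 5·I/(5·p_1 + 3·p_2), q_2* = 3·I/(5·p_1 + 3·p_2).
Here 5·11 + 3·12.72 = 93.16, giving q_1* = 1.9858.

q_1* = 1.9858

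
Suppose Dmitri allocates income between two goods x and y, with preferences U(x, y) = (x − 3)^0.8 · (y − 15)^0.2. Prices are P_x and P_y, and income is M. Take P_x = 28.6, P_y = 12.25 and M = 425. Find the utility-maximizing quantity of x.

x* = 7.3483

This is Cobb-Douglas in (x−3, y−15): tangency gives 0.8·P_y·(y−15) = 0.2·P_x·(x−3).
After buying the subsistence bundle (3, 15), a share 0.8 of the remaining income goes to x: x* = 3 + 0.8·(M − 3P_x − 15P_y)/P_x.
Discretionary income = 425 − 3·28.6 − 15·12.25 = 155.45; x* = 3 + 0.8·155.45/28.6 = 7.3483.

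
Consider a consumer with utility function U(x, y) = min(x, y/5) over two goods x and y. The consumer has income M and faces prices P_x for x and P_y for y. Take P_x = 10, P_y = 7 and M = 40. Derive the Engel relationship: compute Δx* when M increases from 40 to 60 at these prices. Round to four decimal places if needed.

With perfect complements, no substitution: consume in ratio x:y = 1:5.
Budget: P_x·x + P_y·5·x = M, so (P_x + 5·P_y)·x = M.
Demand: x*(P_x,P_y,M) = M/(P_x + 5·P_y), y* = 5·M/(P_x + 5·P_y).
Here 10 + 5·7 = 45, giving x* = 0.8889.
At M' = 60: x* = 1.3333. Change: 1.3333 − 0.8889 = 0.4444.

Δx* = 0.4444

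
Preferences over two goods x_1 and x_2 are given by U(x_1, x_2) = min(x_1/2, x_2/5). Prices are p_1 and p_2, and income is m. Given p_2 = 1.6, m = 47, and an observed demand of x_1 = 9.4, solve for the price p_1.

p_1 = 1

Leontief preferences: the optimum is at the kink where x_1/2 = x_2/5, i.e. x_2 = (5/2)·x_1.
Budget: p_1·x_1 + p_2·(5/2)·x_1 = m, so (2·p_1 + 5·p_2)·x_1 = 2·m.
Demand: x_1*(p_1,p_2,m) = 2·m/(2·p_1 + 5·p_2), x_2* = 5·m/(2·p_1 + 5·p_2).
Set x_1* = 9.4 in the demand function and solve for p_1: p_1 = 1.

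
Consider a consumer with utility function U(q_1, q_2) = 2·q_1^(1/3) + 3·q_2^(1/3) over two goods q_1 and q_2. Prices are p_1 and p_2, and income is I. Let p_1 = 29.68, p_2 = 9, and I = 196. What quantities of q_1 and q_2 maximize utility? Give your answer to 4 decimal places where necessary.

q_1* = 1.523, q_2* = 16.7554

Substitute q_2 = (q_2/q_1)·q_1 into the budget: q_1* = I/(p_1 + p_2·(q_2/q_1)).
Numerically q_2/q_1 = 11.001932, so q_1* = 196/(29.68 + 9·11.001932) = 1.523 and q_2* = 11.001932·1.523 = 16.7554.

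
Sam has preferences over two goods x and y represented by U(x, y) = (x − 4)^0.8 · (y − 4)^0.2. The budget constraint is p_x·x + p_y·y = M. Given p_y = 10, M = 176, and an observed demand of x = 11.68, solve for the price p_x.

p_x = 10

Let x' = x−4, y' = y−4. MRS = 4·y'/x' = p_x/p_y.
Substituting into the budget: x* = 4 + 0.8·(M − 4·p_x − 4·p_y)/p_x, and y* = 4 + 0.2·(…)/p_y.
Set x* = 11.68 in the demand function and solve for p_x: p_x = 10.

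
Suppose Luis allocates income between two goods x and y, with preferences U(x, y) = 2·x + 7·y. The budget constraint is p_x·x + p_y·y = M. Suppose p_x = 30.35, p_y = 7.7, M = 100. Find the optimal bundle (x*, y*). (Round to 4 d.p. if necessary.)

Perfect substitutes: compare marginal utility per dollar. 2/p_x vs 7/p_y → 0.0659 vs 0.9091.
y gives more utility per dollar, so spend all income on y: y* = M/p_y, x* = 0.
Numerically: x* = 0, y* = 12.987.

x* = 0, y* = 12.987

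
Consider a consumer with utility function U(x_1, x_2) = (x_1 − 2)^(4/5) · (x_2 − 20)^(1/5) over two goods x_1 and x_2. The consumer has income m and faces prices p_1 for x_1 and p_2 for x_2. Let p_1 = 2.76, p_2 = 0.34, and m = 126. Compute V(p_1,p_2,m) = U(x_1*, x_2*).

V = 37.9611

MRS = 4·(x_2−20)/(x_1−2). Tangency with p_1/p_2 gives x_2−20 = (1/4)·(p_1/p_2)·(x_1−2).
After buying the subsistence bundle (2, 20), a share 0.8 of the remaining income goes to x_1: x_1* = 2 + 0.8·(m − 2p_1 − 20p_2)/p_1.
Discretionary income = 126 − 2·2.76 − 20·0.34 = 113.68; x_1* = 2 + 0.8·113.68/2.76 = 34.9507; x_2* = 20 + 0.2·113.68/0.34 = 86.8706.
Utility at the optimum: U(34.9507, 86.8706) = 37.9611.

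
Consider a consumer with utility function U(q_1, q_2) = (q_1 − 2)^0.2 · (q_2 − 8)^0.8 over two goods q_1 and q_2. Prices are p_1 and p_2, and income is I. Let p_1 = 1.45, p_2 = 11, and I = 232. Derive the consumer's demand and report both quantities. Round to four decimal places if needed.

q_1* = 21.4621, q_2* = 18.2618

MRS = (1/4)·(q_2−8)/(q_1−2). Tangency with p_1/p_2 gives q_2−8 = 4·(p_1/p_2)·(q_1−2).
After buying the subsistence bundle (2, 8), a share 0.2 of the remaining income goes to q_1: q_1* = 2 + 0.2·(I − 2p_1 − 8p_2)/p_1.
Discretionary income = 232 − 2·1.45 − 8·11 = 141.1; q_1* = 2 + 0.2·141.1/1.45 = 21.4621; q_2* = 8 + 0.8·141.1/11 = 18.2618.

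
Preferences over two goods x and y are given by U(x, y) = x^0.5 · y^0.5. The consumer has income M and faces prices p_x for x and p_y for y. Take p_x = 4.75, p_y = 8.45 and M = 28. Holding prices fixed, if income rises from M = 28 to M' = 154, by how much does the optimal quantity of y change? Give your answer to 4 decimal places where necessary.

The MRS is y/x. Set MRS = p_x/p_y.
Rearranging, p_y·y = p_x·x. Substituting into the budget gives p_x·x·(1 + 1) = M.
Demand: x*(p_x,p_y,M) = 0.5·M/p_x and y* = 0.5·M/p_y.
At p_x=4.75, p_y=8.45, M=28: y* = 0.5·28/8.45 = 1.6568.
At M' = 154: y* = 9.1124. Change: 9.1124 − 1.6568 = 7.4556.

Δy* = 7.4556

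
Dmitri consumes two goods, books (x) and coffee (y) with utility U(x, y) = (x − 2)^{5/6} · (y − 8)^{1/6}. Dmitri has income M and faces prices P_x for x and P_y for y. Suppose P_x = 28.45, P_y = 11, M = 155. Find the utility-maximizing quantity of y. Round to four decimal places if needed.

y* = 8.153

Let x' = x−2, y' = y−8. MRS = 5·y'/x' = P_x/P_y.
Substituting into the budget: x* = 2 + 5/6·(M − 2·P_x − 8·P_y)/P_x, and y* = 8 + 1/6·(…)/P_y.
Discretionary income = 155 − 2·28.45 − 8·11 = 10.1; y* = 8 + 1/6·10.1/11 = 8.153.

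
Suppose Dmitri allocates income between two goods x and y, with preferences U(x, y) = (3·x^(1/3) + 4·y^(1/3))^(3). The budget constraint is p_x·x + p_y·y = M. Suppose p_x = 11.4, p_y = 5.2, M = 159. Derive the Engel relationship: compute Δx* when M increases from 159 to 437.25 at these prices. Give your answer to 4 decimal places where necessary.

Substitute y = (y/x)·x into the budget: x* = M/(p_x + p_y·(y/x)).
Numerically y/x = 4.997587, so x* = 159/(11.4 + 5.2·4.997587) = 4.2528.
At M' = 437.25: x* = 11.6951. Change: 11.6951 − 4.2528 = 7.4423.

Δx* = 7.4423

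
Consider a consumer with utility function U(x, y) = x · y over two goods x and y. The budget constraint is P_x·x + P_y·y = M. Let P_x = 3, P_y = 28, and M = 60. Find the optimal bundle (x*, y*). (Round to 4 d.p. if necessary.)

MU_x/MU_y = (y)/(x); tangency sets this equal to P_x/P_y.
So P_y·y = P_x·x; combined with the budget, a share 0.5 of income goes to x.
Demand: x*(P_x,P_y,M) = 0.5·M/P_x and y* = 0.5·M/P_y.
At P_x=3, P_y=28, M=60: x* = 0.5·60/3 = 10, y* = 1.0714.

x* = 10, y* = 1.0714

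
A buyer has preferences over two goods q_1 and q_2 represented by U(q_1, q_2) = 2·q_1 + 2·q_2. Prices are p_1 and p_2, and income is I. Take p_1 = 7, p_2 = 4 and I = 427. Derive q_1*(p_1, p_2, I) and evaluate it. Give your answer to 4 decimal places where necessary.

q_1* = 0

Perfect substitutes: compare marginal utility per dollar. 2/p_1 vs 2/p_2 → 0.2857 vs 0.5.
q_2 gives more utility per dollar, so spend all income on q_2: q_2* = I/p_2, q_1* = 0.
Numerically: q_1* = 0, q_2* = 106.75.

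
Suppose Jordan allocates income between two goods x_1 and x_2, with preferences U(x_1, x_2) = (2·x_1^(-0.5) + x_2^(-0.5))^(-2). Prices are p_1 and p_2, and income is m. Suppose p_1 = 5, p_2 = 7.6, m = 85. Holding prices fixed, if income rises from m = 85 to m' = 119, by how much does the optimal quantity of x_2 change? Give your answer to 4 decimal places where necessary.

MU_x_1 ∝ 2·x_1^(-1.5), MU_x_2 ∝ x_2^(-1.5), so MRS = 2·(x_2/x_1)^(1.5) = p_1/p_2.
Solve for the ratio: x_2/x_1 = [(1/2)·p_1/p_2]^(2/3).
Substitute x_2 = (x_2/x_1)·x_1 into the budget: x_1* = m/(p_1 + p_2·(x_2/x_1)).
Numerically x_2/x_1 = 0.476523, so x_1* = 85/(5 + 7.6·0.476523) = 9.859 and x_2* = 0.476523·9.859 = 4.698.
At m' = 119: x_2* = 6.5773. Change: 6.5773 − 4.698 = 1.8792.

Δx_2* = 1.8792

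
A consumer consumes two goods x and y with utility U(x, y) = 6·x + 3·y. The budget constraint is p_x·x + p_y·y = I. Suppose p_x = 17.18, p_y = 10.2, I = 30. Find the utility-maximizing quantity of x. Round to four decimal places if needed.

x* = 1.7462

Linear utility — the consumer picks whichever good has higher MU/price: 6/17.18 = 0.3492 vs 3/10.2 = 0.2941.
x gives more utility per dollar, so spend all income on x: x* = I/p_x, y* = 0.
Numerically: x* = 1.7462, y* = 0.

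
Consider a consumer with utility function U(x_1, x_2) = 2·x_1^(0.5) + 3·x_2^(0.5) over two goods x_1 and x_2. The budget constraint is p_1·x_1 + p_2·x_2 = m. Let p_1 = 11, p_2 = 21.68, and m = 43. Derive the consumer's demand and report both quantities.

x_1* = 1.8253, x_2* = 1.0573

MU_x_1 ∝ 2·x_1^(-0.5), MU_x_2 ∝ 3·x_2^(-0.5), so MRS = (2/3)·(x_2/x_1)^(0.5) = p_1/p_2.
Hence x_2/x_1 = ((3/2)·p_1/p_2)^(1/(0.5)), i.e. raised to the 2 power.
With the ratio pinned down, the budget gives x_1* = m/(p_1 + p_2·(x_2/x_1)) and x_2* = (x_2/x_1)·x_1*.
Numerically x_2/x_1 = 0.579228, so x_1* = 43/(11 + 21.68·0.579228) = 1.8253 and x_2* = 0.579228·1.8253 = 1.0573.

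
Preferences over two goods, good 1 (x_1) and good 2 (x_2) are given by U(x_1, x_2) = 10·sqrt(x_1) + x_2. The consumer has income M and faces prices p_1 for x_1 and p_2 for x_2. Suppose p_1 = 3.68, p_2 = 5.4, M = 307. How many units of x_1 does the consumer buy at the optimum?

x_1* = 53.8309

Thus x_1* = (5·p_2/p_1)² — independent of M — with the rest of income spent on x_2.
Plugging in: x_1* = (5·5.4/3.68)² = 53.8309.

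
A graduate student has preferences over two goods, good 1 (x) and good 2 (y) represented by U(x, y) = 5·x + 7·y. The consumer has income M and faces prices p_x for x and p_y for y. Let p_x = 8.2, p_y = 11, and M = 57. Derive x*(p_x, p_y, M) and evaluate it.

x* = 0

Linear utility — the consumer picks whichever good has higher MU/price: 5/8.2 = 0.6098 vs 7/11 = 0.6364.
y gives more utility per dollar, so spend all income on y: y* = M/p_y, x* = 0.
Numerically: x* = 0, y* = 5.1818.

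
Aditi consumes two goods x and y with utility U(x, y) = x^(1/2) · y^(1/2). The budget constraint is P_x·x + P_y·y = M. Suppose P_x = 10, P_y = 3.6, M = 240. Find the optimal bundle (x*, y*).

x* = 12, y* = 33.3333

The MRS is y/x. Set MRS = P_x/P_y.
So 0.5·P_y·y = 0.5·P_x·x; combined with the budget, a share 0.5 of income goes to x.
Demand: x*(P_x,P_y,M) = 0.5·M/P_x and y* = 0.5·M/P_y.
At P_x=10, P_y=3.6, M=240: x* = 0.5·240/10 = 12, y* = 33.3333.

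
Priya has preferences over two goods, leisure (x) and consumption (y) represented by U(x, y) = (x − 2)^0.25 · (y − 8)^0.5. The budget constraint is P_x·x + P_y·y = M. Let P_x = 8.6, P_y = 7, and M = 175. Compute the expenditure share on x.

Let x' = x−2, y' = y−8. MRS = (1/2)·y'/x' = P_x/P_y.
Substituting into the budget: x* = 2 + 1/3·(M − 2·P_x − 8·P_y)/P_x, and y* = 8 + 2/3·(…)/P_y.
Discretionary income = 175 − 2·8.6 − 8·7 = 101.8; x* = 2 + 1/3·101.8/8.6 = 5.9457; y* = 8 + 2/3·101.8/7 = 17.6952.
Expenditure on x: 8.6·5.9457 = 51.1333; share = 0.2922.

share on x = 0.2922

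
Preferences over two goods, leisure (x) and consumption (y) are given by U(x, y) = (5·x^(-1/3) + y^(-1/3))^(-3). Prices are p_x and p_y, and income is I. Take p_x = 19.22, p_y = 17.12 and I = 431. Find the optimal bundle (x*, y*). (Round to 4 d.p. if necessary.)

MU_x ∝ 5·x^(-4/3), MU_y ∝ y^(-4/3), so MRS = 5·(y/x)^(4/3) = p_x/p_y.
Solve for the ratio: y/x = [(1/5)·p_x/p_y]^(0.75).
Substitute y = (y/x)·x into the budget: x* = I/(p_x + p_y·(y/x)).
Numerically y/x = 0.326182, so x* = 431/(19.22 + 17.12·0.326182) = 17.3761 and y* = 0.326182·17.3761 = 5.6678.

x* = 17.3761, y* = 5.6678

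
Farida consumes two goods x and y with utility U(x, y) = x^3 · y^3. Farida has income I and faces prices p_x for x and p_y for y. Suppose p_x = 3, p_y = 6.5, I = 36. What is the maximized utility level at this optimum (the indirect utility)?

The MRS is y/x. Set MRS = p_x/p_y.
Rearranging, p_y·y = p_x·x. Substituting into the budget gives p_x·x·(1 + 1) = I.
Demand: x*(p_x,p_y,I) = 0.5·I/p_x and y* = 0.5·I/p_y.
At p_x=3, p_y=6.5, I=36: x* = 0.5·36/3 = 6, y* = 2.7692.
Utility at the optimum: U(6, 2.7692) = 4587.0259.

V = 4587.0259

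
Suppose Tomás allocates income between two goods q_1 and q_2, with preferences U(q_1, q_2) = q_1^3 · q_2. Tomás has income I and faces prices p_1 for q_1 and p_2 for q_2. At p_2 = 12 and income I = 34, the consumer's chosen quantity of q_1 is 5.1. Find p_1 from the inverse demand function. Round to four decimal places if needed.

p_1 = 5

The MRS is 3·q_2/q_1. Set MRS = p_1/p_2.
Rearranging, p_2·q_2 = (1/3)·p_1·q_1. Substituting into the budget gives p_1·q_1·(1 + (1/3)) = I.
Demand: q_1*(p_1,p_2,I) = 0.75·I/p_1 and q_2* = 0.25·I/p_2.
Set q_1* = 5.1 in the demand function and solve for p_1: p_1 = 5.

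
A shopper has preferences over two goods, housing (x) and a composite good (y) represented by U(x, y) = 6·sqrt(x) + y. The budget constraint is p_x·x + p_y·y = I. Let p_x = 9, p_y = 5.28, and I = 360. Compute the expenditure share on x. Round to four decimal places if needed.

share on x = 0.0774

Set MRS = p_x/p_y: 3·x^(−1/2) = p_x/p_y.
Thus x* = (3·p_y/p_x)² — independent of I — with the rest of income spent on y.
Plugging in: x* = (3·5.28/9)² = 3.0976, y* = 62.9018.
Expenditure on x: 9·3.0976 = 27.8784; share = 0.0774.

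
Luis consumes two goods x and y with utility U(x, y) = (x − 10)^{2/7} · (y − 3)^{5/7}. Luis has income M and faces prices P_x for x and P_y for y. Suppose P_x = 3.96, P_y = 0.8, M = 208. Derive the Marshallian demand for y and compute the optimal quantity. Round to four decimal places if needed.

y* = 151.2143

This is Cobb-Douglas in (x−10, y−3): tangency gives 2/7·P_y·(y−3) = 5/7·P_x·(x−10).
After buying the subsistence bundle (10, 3), a share 2/7 of the remaining income goes to x: x* = 10 + 2/7·(M − 10P_x − 3P_y)/P_x.
Discretionary income = 208 − 10·3.96 − 3·0.8 = 166; y* = 3 + 5/7·166/0.8 = 151.2143.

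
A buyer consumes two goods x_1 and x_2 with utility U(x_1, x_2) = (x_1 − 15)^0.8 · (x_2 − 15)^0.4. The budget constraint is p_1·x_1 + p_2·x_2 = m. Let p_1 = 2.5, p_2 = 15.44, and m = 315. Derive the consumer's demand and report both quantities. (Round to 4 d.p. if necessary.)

x_1* = 27.24, x_2* = 15.9909

Discretionary income = 315 − 15·2.5 − 15·15.44 = 45.9; x_1* = 15 + 2/3·45.9/2.5 = 27.24; x_2* = 15 + 1/3·45.9/15.44 = 15.9909.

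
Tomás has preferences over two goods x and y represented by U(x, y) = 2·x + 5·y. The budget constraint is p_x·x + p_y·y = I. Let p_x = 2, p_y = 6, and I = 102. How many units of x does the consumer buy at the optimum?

x* = 51

Linear utility — the consumer picks whichever good has higher MU/price: 2/2 = 1 vs 5/6 = 0.8333.
x gives more utility per dollar, so spend all income on x: x* = I/p_x, y* = 0.
Numerically: x* = 51, y* = 0.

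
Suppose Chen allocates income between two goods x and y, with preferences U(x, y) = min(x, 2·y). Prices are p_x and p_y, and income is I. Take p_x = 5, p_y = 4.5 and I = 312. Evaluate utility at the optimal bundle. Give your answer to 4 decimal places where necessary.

V = 43.0345

With perfect complements, no substitution: consume in ratio x:y = 2:1.
Budget: p_x·x + p_y·(1/2)·x = I, so (2·p_x + p_y)·x = 2·I.
Demand: x*(p_x,p_y,I) = 2·I/(2·p_x + p_y), y* = I/(2·p_x + p_y).
Here 2·5 + 4.5 = 14.5, giving x* = 43.0345 and y* = 21.5172.
Utility at the optimum: U(43.0345, 21.5172) = 43.0345.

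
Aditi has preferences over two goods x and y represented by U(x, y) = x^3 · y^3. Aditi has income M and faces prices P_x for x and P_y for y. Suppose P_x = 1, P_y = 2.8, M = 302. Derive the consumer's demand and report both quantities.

x* = 151, y* = 53.9286

Tangency: MRS = y/x = P_x/P_y.
So 3·P_y·y = 3·P_x·x; combined with the budget, a share 0.5 of income goes to x.
Demand: x*(P_x,P_y,M) = 0.5·M/P_x and y* = 0.5·M/P_y.
At P_x=1, P_y=2.8, M=302: x* = 0.5·302/1 = 151, y* = 53.9286.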